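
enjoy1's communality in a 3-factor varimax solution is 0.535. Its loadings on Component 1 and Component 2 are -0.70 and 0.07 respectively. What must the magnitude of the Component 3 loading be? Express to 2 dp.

Under orthogonal rotation h² = Σλ², so λ_Component 3² = h² − (0.4949) = 0.535 − 0.4949 = 0.0401.
|λ| = √0.0401 = 0.2002.

0.20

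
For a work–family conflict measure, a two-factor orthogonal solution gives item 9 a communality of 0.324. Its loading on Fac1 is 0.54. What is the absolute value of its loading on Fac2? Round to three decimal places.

0.180

Under orthogonal rotation h² = Σλ², so λ_Fac2² = h² − (0.2916) = 0.324 − 0.2916 = 0.0324.
|λ| = √0.0324 = 0.1800.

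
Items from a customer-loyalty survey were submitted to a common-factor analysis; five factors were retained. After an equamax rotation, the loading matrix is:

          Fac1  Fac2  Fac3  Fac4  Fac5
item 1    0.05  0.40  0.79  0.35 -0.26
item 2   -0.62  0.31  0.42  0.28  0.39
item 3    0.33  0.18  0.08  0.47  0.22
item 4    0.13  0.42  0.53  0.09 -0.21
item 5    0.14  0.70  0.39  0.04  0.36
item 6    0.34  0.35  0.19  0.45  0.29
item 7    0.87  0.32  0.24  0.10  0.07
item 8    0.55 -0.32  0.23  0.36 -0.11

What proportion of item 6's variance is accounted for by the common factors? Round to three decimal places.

h² = 0.34² + 0.35² + 0.19² + 0.45² + 0.29² = 0.1156 + 0.1225 + 0.0361 + 0.2025 + 0.0841 = 0.5608

0.561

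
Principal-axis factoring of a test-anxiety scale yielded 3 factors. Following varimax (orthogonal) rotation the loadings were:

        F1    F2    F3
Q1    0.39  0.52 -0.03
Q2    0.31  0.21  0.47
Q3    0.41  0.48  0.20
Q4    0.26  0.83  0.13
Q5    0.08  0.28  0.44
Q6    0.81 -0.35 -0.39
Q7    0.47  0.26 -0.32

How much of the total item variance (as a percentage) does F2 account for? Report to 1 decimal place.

SS loadings for F2 = 0.52² + 0.21² + 0.48² + 0.83² + 0.28² + (-0.35)² + 0.26² = 1.5023
With 7 standardized items, total variance = 7. Proportion = 1.5023/7 = 0.2146 → 21.46%.

21.5%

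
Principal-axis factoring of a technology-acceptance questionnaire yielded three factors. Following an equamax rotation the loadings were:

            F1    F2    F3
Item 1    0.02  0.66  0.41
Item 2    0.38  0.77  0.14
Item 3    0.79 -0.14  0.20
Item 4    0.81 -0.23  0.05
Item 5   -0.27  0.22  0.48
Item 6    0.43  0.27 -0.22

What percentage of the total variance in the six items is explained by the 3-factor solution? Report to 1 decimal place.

56.9%

SS loadings by factor: 1.6828, 1.2223, 0.5090; total = 3.4141.
Total variance with 6 standardized items is 6, so the solution explains 3.4141/6 = 0.5690 = 56.90%.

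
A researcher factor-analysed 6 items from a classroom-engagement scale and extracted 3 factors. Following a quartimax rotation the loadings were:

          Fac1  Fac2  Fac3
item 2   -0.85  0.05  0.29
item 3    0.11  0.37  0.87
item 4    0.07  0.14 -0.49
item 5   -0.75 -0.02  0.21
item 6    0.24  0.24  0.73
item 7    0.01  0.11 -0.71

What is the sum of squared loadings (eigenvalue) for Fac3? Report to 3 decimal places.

SS loadings for Fac3 = 0.29² + 0.87² + (-0.49)² + 0.21² + 0.73² + (-0.71)² = 0.0841 + 0.7569 + 0.2401 + 0.0441 + 0.5329 + 0.5041 = 2.1622

2.162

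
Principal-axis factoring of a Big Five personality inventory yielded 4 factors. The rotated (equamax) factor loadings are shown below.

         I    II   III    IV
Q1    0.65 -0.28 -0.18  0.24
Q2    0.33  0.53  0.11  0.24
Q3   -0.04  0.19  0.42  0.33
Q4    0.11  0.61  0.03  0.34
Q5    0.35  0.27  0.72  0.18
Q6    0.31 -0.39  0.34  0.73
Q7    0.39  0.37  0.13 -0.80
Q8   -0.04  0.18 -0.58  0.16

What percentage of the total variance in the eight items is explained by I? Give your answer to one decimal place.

11.5%

SS loadings for I = 0.65² + 0.33² + (-0.04)² + 0.11² + 0.35² + 0.31² + 0.39² + (-0.04)² = 0.9174
With 8 standardized items, total variance = 8. Proportion = 0.9174/8 = 0.1147 → 11.47%.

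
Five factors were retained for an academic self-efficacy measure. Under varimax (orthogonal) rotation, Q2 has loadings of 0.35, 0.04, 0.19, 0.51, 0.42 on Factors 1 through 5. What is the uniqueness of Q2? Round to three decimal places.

h² = 0.35² + 0.04² + 0.19² + 0.51² + 0.42² = 0.1225 + 0.0016 + 0.0361 + 0.2601 + 0.1764 = 0.5967
Uniqueness u² = 1 − h² = 1 − 0.5967 = 0.4033

0.403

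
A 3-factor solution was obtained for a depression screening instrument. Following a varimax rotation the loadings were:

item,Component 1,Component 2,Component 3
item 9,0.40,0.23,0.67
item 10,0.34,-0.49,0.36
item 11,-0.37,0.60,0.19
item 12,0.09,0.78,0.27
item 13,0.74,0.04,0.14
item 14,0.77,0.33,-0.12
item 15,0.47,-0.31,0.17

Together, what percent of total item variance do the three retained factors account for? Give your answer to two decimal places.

SS loadings by factor: 1.7820, 1.4680, 0.7504; total = 4.0004.
Total variance with 7 standardized items is 7, so the solution explains 4.0004/7 = 0.5715 = 57.15%.

57.15%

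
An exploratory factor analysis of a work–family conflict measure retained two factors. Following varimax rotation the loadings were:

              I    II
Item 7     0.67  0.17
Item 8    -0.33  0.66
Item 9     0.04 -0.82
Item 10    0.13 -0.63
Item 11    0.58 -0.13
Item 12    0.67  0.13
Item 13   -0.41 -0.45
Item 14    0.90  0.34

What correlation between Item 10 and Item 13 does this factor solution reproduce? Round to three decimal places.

r̂ = Σ λ_i·λ_j across factors = (0.13)(-0.41) + (-0.63)(-0.45)
  = -0.0533 +0.2835 = 0.2302

0.230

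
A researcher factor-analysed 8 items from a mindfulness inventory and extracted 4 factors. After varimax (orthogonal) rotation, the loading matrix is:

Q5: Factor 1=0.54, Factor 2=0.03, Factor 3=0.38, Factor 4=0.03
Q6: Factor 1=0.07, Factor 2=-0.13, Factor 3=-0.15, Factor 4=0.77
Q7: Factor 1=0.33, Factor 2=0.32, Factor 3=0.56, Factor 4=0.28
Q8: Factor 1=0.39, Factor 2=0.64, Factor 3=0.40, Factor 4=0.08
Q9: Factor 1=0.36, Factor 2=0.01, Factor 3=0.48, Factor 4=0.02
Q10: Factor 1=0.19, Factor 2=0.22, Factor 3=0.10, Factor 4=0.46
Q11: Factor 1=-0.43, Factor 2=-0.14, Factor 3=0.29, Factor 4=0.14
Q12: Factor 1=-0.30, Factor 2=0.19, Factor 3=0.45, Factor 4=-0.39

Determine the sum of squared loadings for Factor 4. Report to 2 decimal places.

SS loadings for Factor 4 = 0.03² + 0.77² + 0.28² + 0.08² + 0.02² + 0.46² + 0.14² + (-0.39)² = 0.0009 + 0.5929 + 0.0784 + 0.0064 + 0.0004 + 0.2116 + 0.0196 + 0.1521 = 1.0623

1.06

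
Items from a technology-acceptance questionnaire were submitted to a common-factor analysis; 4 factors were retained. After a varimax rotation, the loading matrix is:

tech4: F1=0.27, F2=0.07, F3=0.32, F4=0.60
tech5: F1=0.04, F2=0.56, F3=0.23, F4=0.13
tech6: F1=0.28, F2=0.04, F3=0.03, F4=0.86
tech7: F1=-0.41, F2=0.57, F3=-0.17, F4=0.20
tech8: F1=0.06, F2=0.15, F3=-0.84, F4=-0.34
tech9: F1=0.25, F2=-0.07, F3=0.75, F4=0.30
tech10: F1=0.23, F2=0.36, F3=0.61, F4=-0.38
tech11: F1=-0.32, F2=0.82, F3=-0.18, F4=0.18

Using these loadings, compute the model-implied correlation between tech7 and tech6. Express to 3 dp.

r̂ = Σ λ_i·λ_j across factors = (-0.41)(0.28) + (0.57)(0.04) + (-0.17)(0.03) + (0.20)(0.86)
  = -0.1148 +0.0228 -0.0051 +0.1720 = 0.0749

0.075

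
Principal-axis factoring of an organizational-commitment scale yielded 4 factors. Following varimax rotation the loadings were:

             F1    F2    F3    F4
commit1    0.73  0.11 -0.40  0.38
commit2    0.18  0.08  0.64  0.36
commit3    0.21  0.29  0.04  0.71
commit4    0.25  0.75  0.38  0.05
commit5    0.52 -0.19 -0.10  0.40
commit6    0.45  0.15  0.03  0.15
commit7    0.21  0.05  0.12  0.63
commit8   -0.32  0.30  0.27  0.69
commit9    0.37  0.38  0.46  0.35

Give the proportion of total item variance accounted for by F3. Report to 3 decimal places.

0.114

SS loadings for F3 = (-0.40)² + 0.64² + 0.04² + 0.38² + (-0.10)² + 0.03² + 0.12² + 0.27² + 0.46² = 1.0254
Proportion of variance = 1.0254 / 9 = 0.1139.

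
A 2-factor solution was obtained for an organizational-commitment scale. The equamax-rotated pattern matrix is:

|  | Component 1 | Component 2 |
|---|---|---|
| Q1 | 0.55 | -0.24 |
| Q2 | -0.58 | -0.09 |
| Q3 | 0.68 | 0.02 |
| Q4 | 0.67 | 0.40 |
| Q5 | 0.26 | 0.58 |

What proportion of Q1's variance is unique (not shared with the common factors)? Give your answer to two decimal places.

0.64

h² = 0.55² + (-0.24)² = 0.3025 + 0.0576 = 0.3601
Uniqueness u² = 1 − h² = 1 − 0.3601 = 0.6399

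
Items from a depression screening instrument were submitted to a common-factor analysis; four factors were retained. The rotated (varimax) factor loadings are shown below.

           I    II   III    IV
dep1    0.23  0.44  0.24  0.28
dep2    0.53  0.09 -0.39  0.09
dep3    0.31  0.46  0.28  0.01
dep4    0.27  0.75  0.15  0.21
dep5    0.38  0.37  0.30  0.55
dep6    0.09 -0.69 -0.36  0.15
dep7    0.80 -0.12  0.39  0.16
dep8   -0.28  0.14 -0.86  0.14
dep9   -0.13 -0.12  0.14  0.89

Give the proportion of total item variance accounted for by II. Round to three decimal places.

SS loadings for II = 0.44² + 0.09² + 0.46² + 0.75² + 0.37² + (-0.69)² + (-0.12)² + 0.14² + (-0.12)² = 1.6372
Proportion of variance = 1.6372 / 9 = 0.1819.

0.182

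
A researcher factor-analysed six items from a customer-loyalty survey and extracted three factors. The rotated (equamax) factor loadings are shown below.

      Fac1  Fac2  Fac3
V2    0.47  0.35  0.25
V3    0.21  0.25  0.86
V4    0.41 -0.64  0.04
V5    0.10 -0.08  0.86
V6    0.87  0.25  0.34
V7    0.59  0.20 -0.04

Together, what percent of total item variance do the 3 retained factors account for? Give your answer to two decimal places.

SS loadings by factor: 1.5481, 0.7035, 1.6605; total = 3.9121.
Total variance with 6 standardized items is 6, so the solution explains 3.9121/6 = 0.6520 = 65.20%.

65.20%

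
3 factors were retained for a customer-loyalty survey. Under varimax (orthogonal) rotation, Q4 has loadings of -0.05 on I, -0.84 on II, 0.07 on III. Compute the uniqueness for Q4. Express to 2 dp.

h² = (-0.05)² + (-0.84)² + 0.07² = 0.0025 + 0.7056 + 0.0049 = 0.7130
Uniqueness u² = 1 − h² = 1 − 0.7130 = 0.2870

0.29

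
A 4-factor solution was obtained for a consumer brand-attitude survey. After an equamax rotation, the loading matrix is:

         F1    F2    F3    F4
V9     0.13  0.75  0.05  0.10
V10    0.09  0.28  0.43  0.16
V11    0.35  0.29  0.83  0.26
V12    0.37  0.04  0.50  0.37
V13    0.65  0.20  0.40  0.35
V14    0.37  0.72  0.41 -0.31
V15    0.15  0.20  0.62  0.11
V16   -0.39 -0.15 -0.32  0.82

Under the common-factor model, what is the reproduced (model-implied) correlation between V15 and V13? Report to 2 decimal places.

0.42

r̂ = Σ λ_i·λ_j across factors = (0.15)(0.65) + (0.20)(0.20) + (0.62)(0.40) + (0.11)(0.35)
  = +0.0975 +0.0400 +0.2480 +0.0385 = 0.4240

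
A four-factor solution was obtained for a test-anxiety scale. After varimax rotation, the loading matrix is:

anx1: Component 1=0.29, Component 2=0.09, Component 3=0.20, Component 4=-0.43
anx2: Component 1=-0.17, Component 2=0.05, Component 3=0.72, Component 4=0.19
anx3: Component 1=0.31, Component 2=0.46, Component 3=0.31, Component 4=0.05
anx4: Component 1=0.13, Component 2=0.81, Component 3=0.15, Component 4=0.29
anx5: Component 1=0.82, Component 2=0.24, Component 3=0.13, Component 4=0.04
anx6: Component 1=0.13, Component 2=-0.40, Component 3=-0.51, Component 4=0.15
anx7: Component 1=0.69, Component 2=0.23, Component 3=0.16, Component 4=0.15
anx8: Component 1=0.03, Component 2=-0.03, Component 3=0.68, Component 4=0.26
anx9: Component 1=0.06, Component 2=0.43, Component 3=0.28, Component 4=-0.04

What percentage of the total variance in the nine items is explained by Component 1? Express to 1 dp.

SS loadings for Component 1 = 0.29² + (-0.17)² + 0.31² + 0.13² + 0.82² + 0.13² + 0.69² + 0.03² + 0.06² = 1.3959
With 9 standardized items, total variance = 9. Proportion = 1.3959/9 = 0.1551 → 15.51%.

15.5%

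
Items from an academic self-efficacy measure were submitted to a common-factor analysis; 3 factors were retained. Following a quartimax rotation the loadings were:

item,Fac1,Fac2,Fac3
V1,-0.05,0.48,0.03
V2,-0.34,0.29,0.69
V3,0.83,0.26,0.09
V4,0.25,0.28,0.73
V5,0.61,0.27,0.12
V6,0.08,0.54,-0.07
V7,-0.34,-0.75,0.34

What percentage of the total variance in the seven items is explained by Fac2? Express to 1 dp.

SS loadings for Fac2 = 0.48² + 0.29² + 0.26² + 0.28² + 0.27² + 0.54² + (-0.75)² = 1.3875
With 7 standardized items, total variance = 7. Proportion = 1.3875/7 = 0.1982 → 19.82%.

19.8%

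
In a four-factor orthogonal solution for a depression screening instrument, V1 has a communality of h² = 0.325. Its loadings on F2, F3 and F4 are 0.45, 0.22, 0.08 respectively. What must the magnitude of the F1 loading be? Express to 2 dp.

0.26

Under orthogonal rotation h² = Σλ², so λ_F1² = h² − (0.2573) = 0.325 − 0.2573 = 0.0677.
|λ| = √0.0677 = 0.2602.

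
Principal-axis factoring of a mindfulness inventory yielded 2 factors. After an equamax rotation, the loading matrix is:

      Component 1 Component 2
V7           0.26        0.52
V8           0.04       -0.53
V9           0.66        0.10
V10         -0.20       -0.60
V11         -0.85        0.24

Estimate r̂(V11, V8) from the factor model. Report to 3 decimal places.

r̂ = Σ λ_i·λ_j across factors = (-0.85)(0.04) + (0.24)(-0.53)
  = -0.0340 -0.1272 = -0.1612

-0.161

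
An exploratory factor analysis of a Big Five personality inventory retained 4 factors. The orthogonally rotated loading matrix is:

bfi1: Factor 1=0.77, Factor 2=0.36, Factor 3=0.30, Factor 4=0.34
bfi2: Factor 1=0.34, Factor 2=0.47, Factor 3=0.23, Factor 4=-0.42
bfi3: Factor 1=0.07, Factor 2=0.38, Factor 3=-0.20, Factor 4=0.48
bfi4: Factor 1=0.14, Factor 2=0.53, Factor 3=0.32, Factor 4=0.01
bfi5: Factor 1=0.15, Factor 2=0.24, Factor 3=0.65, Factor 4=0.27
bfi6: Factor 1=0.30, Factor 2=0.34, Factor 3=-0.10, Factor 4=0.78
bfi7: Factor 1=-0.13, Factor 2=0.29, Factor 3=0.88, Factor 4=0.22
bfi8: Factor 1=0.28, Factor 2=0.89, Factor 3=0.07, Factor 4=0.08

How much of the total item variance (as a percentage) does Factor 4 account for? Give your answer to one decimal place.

15.7%

SS loadings for Factor 4 = 0.34² + (-0.42)² + 0.48² + 0.01² + 0.27² + 0.78² + 0.22² + 0.08² = 1.2586
With 8 standardized items, total variance = 8. Proportion = 1.2586/8 = 0.1573 → 15.73%.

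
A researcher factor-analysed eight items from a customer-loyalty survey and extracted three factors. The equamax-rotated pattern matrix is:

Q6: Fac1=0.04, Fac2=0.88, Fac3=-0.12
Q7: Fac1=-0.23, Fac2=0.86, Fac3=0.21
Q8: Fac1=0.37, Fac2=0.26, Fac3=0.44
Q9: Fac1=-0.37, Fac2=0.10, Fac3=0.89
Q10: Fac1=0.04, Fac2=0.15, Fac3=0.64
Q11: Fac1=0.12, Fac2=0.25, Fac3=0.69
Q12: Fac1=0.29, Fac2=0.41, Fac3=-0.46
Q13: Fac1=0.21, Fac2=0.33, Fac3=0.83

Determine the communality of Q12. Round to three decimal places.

0.464

h² = 0.29² + 0.41² + (-0.46)² = 0.0841 + 0.1681 + 0.2116 = 0.4638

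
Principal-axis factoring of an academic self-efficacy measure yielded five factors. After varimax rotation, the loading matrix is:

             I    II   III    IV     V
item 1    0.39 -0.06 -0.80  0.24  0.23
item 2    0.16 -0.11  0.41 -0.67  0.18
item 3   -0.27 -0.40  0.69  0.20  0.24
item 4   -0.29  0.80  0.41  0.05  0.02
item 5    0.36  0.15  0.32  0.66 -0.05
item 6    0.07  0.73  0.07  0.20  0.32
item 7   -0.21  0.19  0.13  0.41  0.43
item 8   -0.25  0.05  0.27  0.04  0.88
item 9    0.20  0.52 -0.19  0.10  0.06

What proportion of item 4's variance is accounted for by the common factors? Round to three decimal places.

h² = (-0.29)² + 0.80² + 0.41² + 0.05² + 0.02² = 0.0841 + 0.6400 + 0.1681 + 0.0025 + 0.0004 = 0.8951

0.895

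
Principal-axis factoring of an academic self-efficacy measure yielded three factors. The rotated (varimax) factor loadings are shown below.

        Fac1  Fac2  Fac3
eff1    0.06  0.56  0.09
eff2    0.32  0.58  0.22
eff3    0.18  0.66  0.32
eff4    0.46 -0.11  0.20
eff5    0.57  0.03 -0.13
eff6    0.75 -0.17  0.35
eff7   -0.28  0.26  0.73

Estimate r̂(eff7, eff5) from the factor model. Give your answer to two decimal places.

-0.25

r̂ = Σ λ_i·λ_j across factors = (-0.28)(0.57) + (0.26)(0.03) + (0.73)(-0.13)
  = -0.1596 +0.0078 -0.0949 = -0.2467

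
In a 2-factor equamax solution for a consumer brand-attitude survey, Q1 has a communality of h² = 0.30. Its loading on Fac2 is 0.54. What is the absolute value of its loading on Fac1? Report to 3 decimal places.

0.092

Under orthogonal rotation h² = Σλ², so λ_Fac1² = h² − (0.2916) = 0.30 − 0.2916 = 0.0084.
|λ| = √0.0084 = 0.0917.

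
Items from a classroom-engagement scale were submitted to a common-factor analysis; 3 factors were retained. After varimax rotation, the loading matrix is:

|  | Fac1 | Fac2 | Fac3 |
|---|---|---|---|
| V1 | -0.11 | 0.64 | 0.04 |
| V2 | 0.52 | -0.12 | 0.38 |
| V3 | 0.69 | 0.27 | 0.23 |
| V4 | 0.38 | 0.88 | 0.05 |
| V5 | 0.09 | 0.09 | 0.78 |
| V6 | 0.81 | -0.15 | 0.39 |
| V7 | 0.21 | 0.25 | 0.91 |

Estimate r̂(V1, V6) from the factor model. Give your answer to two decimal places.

r̂ = Σ λ_i·λ_j across factors = (-0.11)(0.81) + (0.64)(-0.15) + (0.04)(0.39)
  = -0.0891 -0.0960 +0.0156 = -0.1695

-0.17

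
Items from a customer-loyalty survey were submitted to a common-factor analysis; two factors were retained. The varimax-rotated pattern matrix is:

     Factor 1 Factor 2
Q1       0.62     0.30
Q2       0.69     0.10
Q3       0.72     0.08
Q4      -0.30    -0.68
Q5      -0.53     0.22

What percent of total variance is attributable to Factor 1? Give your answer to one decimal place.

35.0%

SS loadings for Factor 1 = 0.62² + 0.69² + 0.72² + (-0.30)² + (-0.53)² = 1.7498
With 5 standardized items, total variance = 5. Proportion = 1.7498/5 = 0.3500 → 35.00%.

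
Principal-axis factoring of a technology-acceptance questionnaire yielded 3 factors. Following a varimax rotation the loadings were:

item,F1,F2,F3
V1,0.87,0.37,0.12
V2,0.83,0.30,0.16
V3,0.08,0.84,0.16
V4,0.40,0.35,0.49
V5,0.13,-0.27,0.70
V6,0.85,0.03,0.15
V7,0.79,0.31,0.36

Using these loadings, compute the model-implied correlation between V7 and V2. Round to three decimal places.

r̂ = Σ λ_i·λ_j across factors = (0.79)(0.83) + (0.31)(0.30) + (0.36)(0.16)
  = +0.6557 +0.0930 +0.0576 = 0.8063

0.806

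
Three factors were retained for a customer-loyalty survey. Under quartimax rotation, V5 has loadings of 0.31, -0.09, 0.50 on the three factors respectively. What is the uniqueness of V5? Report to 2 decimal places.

0.65

h² = 0.31² + (-0.09)² + 0.50² = 0.0961 + 0.0081 + 0.2500 = 0.3542
Uniqueness u² = 1 − h² = 1 − 0.3542 = 0.6458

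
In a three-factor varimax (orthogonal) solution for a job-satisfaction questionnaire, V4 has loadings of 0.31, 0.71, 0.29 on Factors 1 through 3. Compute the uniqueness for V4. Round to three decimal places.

h² = 0.31² + 0.71² + 0.29² = 0.0961 + 0.5041 + 0.0841 = 0.6843
Uniqueness u² = 1 − h² = 1 − 0.6843 = 0.3157

0.316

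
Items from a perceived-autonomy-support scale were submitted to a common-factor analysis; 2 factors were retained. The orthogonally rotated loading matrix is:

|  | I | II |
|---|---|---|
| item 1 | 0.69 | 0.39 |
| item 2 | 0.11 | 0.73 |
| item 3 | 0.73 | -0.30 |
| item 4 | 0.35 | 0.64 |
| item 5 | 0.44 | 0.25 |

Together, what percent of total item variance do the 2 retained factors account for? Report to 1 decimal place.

51.7%

Communalities: 0.6282, 0.5450, 0.6229, 0.5321, 0.2561; Σh² = 2.5843.
Total variance with 5 standardized items is 5, so the solution explains 2.5843/5 = 0.5169 = 51.69%.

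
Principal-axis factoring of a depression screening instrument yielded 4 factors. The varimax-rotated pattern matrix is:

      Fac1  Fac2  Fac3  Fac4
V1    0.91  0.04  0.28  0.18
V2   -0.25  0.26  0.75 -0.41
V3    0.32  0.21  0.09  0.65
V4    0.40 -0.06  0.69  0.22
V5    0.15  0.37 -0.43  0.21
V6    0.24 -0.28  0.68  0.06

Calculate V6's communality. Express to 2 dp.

0.60

h² = 0.24² + (-0.28)² + 0.68² + 0.06² = 0.0576 + 0.0784 + 0.4624 + 0.0036 = 0.6020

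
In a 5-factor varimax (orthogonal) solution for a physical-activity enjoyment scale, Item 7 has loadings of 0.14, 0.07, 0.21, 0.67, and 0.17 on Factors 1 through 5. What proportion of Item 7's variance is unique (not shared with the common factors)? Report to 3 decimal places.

0.454

h² = 0.14² + 0.07² + 0.21² + 0.67² + 0.17² = 0.0196 + 0.0049 + 0.0441 + 0.4489 + 0.0289 = 0.5464
Uniqueness u² = 1 − h² = 1 − 0.5464 = 0.4536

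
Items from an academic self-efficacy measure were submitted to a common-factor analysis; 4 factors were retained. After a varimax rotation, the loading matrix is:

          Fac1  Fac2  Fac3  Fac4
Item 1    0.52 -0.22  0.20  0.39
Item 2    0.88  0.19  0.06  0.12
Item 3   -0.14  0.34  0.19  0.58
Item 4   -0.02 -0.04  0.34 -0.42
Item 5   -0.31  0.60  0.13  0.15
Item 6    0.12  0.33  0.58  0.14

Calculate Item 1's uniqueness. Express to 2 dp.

h² = 0.52² + (-0.22)² + 0.20² + 0.39² = 0.2704 + 0.0484 + 0.0400 + 0.1521 = 0.5109
Uniqueness u² = 1 − h² = 1 − 0.5109 = 0.4891

0.49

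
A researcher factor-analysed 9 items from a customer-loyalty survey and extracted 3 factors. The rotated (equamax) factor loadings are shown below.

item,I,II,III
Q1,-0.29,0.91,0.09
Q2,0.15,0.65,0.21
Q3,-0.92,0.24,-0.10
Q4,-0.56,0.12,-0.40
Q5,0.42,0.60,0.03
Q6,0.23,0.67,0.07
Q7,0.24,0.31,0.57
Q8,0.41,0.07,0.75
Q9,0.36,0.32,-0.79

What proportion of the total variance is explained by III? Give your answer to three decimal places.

0.193

SS loadings for III = 0.09² + 0.21² + (-0.10)² + (-0.40)² + 0.03² + 0.07² + 0.57² + 0.75² + (-0.79)² = 1.7395
Proportion of variance = 1.7395 / 9 = 0.1933.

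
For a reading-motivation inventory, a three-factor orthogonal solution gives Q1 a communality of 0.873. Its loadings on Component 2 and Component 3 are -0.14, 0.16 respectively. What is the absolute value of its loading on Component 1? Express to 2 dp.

Under orthogonal rotation h² = Σλ², so λ_Component 1² = h² − (0.0452) = 0.873 − 0.0452 = 0.8278.
|λ| = √0.8278 = 0.9098.

0.91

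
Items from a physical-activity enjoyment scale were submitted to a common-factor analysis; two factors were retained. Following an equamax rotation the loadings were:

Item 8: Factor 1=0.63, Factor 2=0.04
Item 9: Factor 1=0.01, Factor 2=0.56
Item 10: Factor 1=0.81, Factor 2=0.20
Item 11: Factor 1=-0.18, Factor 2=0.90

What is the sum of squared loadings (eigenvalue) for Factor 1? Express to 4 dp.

1.0855

SS loadings for Factor 1 = 0.63² + 0.01² + 0.81² + (-0.18)² = 0.3969 + 0.0001 + 0.6561 + 0.0324 = 1.0855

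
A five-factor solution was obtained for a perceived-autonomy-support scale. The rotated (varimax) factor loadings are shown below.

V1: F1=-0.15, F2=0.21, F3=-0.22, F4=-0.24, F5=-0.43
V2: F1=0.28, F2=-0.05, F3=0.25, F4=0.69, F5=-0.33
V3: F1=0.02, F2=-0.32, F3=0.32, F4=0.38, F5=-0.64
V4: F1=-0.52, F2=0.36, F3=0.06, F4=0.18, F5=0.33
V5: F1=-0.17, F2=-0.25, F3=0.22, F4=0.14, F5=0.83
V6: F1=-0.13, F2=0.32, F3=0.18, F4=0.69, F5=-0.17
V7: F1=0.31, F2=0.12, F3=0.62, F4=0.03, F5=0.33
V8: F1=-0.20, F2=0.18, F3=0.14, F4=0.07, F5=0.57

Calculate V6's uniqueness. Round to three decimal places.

0.343

h² = (-0.13)² + 0.32² + 0.18² + 0.69² + (-0.17)² = 0.0169 + 0.1024 + 0.0324 + 0.4761 + 0.0289 = 0.6567
Uniqueness u² = 1 − h² = 1 − 0.6567 = 0.3433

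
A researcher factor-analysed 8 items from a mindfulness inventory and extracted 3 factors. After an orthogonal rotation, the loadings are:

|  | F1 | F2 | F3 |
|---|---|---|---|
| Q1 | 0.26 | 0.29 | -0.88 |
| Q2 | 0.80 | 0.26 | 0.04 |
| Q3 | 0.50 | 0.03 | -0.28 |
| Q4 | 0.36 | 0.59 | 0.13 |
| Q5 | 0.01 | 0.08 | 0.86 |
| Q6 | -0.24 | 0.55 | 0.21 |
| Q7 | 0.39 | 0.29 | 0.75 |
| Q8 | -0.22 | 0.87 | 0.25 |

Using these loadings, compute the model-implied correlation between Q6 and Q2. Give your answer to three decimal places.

-0.041

r̂ = Σ λ_i·λ_j across factors = (-0.24)(0.80) + (0.55)(0.26) + (0.21)(0.04)
  = -0.1920 +0.1430 +0.0084 = -0.0406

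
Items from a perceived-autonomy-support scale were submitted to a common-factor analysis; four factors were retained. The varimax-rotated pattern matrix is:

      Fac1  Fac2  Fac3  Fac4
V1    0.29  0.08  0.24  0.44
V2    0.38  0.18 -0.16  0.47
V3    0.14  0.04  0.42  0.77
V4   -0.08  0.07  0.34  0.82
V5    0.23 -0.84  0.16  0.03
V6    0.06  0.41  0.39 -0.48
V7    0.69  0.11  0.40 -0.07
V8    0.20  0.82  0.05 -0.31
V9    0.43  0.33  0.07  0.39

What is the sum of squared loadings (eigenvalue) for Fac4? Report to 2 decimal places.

SS loadings for Fac4 = 0.44² + 0.47² + 0.77² + 0.82² + 0.03² + (-0.48)² + (-0.07)² + (-0.31)² + 0.39² = 0.1936 + 0.2209 + 0.5929 + 0.6724 + 0.0009 + 0.2304 + 0.0049 + 0.0961 + 0.1521 = 2.1642

2.16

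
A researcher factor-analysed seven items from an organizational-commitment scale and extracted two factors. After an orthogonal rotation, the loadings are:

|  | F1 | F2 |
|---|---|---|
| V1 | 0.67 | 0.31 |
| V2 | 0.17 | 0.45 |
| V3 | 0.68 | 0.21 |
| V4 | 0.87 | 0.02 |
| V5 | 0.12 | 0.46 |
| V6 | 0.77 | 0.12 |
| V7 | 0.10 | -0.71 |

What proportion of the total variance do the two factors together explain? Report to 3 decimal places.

Communalities: 0.5450, 0.2314, 0.5065, 0.7573, 0.2260, 0.6073, 0.5141; Σh² = 3.3876.
Total variance with 7 standardized items is 7, so the solution explains 3.3876/7 = 0.4839.

0.484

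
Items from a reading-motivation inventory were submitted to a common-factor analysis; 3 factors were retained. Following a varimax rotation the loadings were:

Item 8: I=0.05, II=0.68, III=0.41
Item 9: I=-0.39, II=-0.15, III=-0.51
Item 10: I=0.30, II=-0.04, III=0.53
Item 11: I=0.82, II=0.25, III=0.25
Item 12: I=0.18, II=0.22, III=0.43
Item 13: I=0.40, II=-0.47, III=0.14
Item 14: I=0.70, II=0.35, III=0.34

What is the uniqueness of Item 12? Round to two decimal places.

0.73

h² = 0.18² + 0.22² + 0.43² = 0.0324 + 0.0484 + 0.1849 = 0.2657
Uniqueness u² = 1 − h² = 1 − 0.2657 = 0.7343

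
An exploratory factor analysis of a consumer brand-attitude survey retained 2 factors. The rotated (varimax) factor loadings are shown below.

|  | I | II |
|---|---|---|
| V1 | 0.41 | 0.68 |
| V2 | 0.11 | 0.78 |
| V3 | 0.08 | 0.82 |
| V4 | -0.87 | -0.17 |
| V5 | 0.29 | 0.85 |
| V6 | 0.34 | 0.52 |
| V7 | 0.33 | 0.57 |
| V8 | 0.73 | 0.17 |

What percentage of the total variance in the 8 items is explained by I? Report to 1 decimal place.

SS loadings for I = 0.41² + 0.11² + 0.08² + (-0.87)² + 0.29² + 0.34² + 0.33² + 0.73² = 1.7850
With 8 standardized items, total variance = 8. Proportion = 1.7850/8 = 0.2231 → 22.31%.

22.3%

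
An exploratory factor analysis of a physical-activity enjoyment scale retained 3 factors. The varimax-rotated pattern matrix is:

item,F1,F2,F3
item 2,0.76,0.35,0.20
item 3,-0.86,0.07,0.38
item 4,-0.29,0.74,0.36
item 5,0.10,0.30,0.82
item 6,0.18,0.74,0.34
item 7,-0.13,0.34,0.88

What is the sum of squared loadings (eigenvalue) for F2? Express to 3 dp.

SS loadings for F2 = 0.35² + 0.07² + 0.74² + 0.30² + 0.74² + 0.34² = 0.1225 + 0.0049 + 0.5476 + 0.0900 + 0.5476 + 0.1156 = 1.4282

1.428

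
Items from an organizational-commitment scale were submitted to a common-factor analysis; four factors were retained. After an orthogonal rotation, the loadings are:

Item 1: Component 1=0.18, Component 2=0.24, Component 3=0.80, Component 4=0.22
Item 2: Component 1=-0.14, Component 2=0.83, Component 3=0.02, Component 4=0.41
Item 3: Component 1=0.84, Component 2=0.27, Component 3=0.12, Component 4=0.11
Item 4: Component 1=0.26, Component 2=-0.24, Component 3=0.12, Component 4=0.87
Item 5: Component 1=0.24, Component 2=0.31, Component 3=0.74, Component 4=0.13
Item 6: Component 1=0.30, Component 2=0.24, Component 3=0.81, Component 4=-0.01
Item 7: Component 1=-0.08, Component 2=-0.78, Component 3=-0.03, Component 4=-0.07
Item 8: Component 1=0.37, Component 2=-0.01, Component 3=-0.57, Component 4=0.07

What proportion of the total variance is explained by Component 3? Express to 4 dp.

SS loadings for Component 3 = 0.80² + 0.02² + 0.12² + 0.12² + 0.74² + 0.81² + (-0.03)² + (-0.57)² = 2.1987
Proportion of variance = 2.1987 / 8 = 0.2748.

0.2748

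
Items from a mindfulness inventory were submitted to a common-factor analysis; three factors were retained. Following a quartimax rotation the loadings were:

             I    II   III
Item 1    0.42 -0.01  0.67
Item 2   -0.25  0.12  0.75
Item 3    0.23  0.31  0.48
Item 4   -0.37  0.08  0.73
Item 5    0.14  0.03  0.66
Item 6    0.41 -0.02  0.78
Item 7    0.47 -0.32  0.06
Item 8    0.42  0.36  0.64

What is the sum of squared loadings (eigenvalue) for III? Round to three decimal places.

3.232

SS loadings for III = 0.67² + 0.75² + 0.48² + 0.73² + 0.66² + 0.78² + 0.06² + 0.64² = 0.4489 + 0.5625 + 0.2304 + 0.5329 + 0.4356 + 0.6084 + 0.0036 + 0.4096 = 3.2319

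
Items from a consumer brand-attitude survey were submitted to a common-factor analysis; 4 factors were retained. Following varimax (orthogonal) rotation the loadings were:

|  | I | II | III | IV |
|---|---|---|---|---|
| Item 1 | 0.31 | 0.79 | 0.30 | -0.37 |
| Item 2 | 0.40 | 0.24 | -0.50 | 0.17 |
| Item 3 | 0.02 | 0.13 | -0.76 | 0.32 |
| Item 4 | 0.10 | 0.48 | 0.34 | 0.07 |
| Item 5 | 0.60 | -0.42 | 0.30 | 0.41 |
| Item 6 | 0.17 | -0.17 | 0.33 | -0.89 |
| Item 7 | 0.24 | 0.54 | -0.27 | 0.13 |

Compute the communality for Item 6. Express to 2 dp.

0.96

h² = 0.17² + (-0.17)² + 0.33² + (-0.89)² = 0.0289 + 0.0289 + 0.1089 + 0.7921 = 0.9588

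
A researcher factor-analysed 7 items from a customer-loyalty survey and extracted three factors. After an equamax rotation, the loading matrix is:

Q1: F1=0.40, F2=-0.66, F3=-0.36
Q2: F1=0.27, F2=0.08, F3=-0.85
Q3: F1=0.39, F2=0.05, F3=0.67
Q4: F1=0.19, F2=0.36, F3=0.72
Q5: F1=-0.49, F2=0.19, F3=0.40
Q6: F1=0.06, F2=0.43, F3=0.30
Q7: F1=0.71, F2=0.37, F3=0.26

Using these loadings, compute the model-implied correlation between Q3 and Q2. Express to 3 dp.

r̂ = Σ λ_i·λ_j across factors = (0.39)(0.27) + (0.05)(0.08) + (0.67)(-0.85)
  = +0.1053 +0.0040 -0.5695 = -0.4602

-0.460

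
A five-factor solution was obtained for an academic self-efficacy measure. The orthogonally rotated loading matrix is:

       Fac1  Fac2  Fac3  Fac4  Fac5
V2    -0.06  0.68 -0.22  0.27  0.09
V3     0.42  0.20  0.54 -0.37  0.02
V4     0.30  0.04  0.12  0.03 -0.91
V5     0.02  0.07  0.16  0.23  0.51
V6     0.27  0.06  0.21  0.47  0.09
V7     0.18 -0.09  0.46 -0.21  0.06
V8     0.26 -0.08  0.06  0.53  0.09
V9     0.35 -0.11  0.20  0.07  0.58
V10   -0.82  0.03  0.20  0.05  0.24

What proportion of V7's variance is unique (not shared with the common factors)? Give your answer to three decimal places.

h² = 0.18² + (-0.09)² + 0.46² + (-0.21)² + 0.06² = 0.0324 + 0.0081 + 0.2116 + 0.0441 + 0.0036 = 0.2998
Uniqueness u² = 1 − h² = 1 − 0.2998 = 0.7002

0.700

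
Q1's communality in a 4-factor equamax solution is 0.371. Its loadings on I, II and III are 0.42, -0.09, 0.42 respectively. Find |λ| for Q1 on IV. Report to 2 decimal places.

Under orthogonal rotation h² = Σλ², so λ_IV² = h² − (0.3609) = 0.371 − 0.3609 = 0.0101.
|λ| = √0.0101 = 0.1005.

0.10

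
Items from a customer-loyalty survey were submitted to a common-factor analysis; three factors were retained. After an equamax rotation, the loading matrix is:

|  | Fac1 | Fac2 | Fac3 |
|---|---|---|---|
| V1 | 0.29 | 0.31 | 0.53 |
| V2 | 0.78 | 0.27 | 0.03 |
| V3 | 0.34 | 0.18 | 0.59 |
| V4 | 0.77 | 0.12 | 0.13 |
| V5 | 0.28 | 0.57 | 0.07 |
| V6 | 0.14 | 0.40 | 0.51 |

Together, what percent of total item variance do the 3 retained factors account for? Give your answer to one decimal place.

SS loadings by factor: 1.4990, 0.7007, 0.9118; total = 3.1115.
Total variance with 6 standardized items is 6, so the solution explains 3.1115/6 = 0.5186 = 51.86%.

51.9%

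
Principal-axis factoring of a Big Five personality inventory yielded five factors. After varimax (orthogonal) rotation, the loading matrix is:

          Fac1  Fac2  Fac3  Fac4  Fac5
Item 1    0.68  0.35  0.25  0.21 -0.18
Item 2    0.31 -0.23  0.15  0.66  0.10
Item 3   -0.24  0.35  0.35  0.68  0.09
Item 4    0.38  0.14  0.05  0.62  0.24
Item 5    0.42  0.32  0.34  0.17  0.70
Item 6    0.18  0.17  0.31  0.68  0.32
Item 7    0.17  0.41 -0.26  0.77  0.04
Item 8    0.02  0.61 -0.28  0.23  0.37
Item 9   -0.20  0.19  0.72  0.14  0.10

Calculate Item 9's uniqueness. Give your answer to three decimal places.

h² = (-0.20)² + 0.19² + 0.72² + 0.14² + 0.10² = 0.0400 + 0.0361 + 0.5184 + 0.0196 + 0.0100 = 0.6241
Uniqueness u² = 1 − h² = 1 − 0.6241 = 0.3759

0.376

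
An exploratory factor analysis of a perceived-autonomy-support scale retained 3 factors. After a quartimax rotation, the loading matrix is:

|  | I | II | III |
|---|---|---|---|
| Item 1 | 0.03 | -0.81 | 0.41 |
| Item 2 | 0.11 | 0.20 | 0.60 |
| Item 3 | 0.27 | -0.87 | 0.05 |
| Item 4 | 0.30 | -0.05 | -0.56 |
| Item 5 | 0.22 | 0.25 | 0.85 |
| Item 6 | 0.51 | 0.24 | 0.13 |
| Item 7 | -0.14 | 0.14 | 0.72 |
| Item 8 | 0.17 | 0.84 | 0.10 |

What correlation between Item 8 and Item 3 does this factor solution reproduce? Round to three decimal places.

r̂ = Σ λ_i·λ_j across factors = (0.17)(0.27) + (0.84)(-0.87) + (0.10)(0.05)
  = +0.0459 -0.7308 +0.0050 = -0.6799

-0.680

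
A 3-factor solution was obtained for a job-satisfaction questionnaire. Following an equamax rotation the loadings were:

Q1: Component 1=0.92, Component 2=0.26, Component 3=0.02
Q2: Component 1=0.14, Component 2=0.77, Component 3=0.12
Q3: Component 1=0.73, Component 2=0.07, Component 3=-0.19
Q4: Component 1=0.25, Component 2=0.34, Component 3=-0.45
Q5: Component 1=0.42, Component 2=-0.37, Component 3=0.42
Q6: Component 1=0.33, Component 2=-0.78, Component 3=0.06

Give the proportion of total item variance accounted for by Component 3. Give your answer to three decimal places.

0.072

SS loadings for Component 3 = 0.02² + 0.12² + (-0.19)² + (-0.45)² + 0.42² + 0.06² = 0.4334
Proportion of variance = 0.4334 / 6 = 0.0722.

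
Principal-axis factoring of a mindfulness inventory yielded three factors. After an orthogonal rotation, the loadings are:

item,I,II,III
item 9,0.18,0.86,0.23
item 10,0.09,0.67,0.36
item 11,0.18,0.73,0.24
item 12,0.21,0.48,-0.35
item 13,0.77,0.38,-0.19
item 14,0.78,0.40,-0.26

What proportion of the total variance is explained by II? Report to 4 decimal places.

0.3760

SS loadings for II = 0.86² + 0.67² + 0.73² + 0.48² + 0.38² + 0.40² = 2.2562
Proportion of variance = 2.2562 / 6 = 0.3760.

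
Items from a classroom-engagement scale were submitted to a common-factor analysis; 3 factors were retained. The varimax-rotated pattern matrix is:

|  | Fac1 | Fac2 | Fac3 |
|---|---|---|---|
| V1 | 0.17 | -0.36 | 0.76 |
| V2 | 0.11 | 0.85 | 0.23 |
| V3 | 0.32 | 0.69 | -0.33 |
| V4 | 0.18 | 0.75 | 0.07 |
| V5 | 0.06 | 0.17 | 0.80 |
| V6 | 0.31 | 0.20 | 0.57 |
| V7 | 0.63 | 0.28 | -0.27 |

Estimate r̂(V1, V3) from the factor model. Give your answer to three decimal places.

-0.445

r̂ = Σ λ_i·λ_j across factors = (0.17)(0.32) + (-0.36)(0.69) + (0.76)(-0.33)
  = +0.0544 -0.2484 -0.2508 = -0.4448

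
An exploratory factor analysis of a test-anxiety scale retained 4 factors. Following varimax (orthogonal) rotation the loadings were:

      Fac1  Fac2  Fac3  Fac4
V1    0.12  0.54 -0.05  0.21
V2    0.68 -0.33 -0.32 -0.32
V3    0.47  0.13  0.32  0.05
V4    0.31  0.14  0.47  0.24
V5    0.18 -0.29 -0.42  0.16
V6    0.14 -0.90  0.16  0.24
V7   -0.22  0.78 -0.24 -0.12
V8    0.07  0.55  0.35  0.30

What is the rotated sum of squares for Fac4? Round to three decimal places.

SS loadings for Fac4 = 0.21² + (-0.32)² + 0.05² + 0.24² + 0.16² + 0.24² + (-0.12)² + 0.30² = 0.0441 + 0.1024 + 0.0025 + 0.0576 + 0.0256 + 0.0576 + 0.0144 + 0.0900 = 0.3942

0.394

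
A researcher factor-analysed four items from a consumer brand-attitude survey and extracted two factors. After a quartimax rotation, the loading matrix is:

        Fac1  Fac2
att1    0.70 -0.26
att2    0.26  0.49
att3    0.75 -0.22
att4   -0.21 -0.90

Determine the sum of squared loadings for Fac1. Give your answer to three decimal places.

SS loadings for Fac1 = 0.70² + 0.26² + 0.75² + (-0.21)² = 0.4900 + 0.0676 + 0.5625 + 0.0441 = 1.1642

1.164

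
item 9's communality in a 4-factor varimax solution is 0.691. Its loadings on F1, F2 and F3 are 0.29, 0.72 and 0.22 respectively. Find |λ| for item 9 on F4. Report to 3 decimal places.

Under orthogonal rotation h² = Σλ², so λ_F4² = h² − (0.6509) = 0.691 − 0.6509 = 0.0401.
|λ| = √0.0401 = 0.2002.

0.200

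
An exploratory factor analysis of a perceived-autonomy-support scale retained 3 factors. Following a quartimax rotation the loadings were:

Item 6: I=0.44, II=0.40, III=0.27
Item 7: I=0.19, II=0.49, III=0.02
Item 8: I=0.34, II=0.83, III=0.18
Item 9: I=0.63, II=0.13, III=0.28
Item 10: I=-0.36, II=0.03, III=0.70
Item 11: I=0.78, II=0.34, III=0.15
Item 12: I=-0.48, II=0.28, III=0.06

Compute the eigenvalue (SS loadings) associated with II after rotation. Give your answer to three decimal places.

SS loadings for II = 0.40² + 0.49² + 0.83² + 0.13² + 0.03² + 0.34² + 0.28² = 0.1600 + 0.2401 + 0.6889 + 0.0169 + 0.0009 + 0.1156 + 0.0784 = 1.3008

1.301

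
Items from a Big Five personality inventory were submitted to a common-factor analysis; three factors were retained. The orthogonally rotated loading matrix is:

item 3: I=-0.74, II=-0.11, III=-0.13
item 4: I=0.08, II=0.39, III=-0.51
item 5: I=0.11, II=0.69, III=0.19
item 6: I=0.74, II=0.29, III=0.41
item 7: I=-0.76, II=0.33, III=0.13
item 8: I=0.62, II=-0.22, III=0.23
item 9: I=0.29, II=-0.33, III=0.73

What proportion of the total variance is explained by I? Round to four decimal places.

0.3085

SS loadings for I = (-0.74)² + 0.08² + 0.11² + 0.74² + (-0.76)² + 0.62² + 0.29² = 2.1598
Proportion of variance = 2.1598 / 7 = 0.3085.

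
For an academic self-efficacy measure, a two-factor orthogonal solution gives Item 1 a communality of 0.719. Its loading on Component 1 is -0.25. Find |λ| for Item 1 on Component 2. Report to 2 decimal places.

0.81

Under orthogonal rotation h² = Σλ², so λ_Component 2² = h² − (0.0625) = 0.719 − 0.0625 = 0.6565.
|λ| = √0.6565 = 0.8102.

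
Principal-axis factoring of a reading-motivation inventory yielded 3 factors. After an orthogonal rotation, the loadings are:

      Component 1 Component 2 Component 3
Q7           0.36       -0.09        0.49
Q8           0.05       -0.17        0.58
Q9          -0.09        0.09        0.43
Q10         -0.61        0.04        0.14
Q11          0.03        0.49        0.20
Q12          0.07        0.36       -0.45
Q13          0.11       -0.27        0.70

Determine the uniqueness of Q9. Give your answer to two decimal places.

h² = (-0.09)² + 0.09² + 0.43² = 0.0081 + 0.0081 + 0.1849 = 0.2011
Uniqueness u² = 1 − h² = 1 − 0.2011 = 0.7989

0.80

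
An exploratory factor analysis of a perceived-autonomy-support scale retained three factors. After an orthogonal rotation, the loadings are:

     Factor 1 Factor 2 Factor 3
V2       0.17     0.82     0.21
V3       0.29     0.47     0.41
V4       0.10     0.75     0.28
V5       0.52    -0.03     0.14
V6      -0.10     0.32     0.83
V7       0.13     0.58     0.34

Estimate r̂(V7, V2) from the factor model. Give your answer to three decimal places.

r̂ = Σ λ_i·λ_j across factors = (0.13)(0.17) + (0.58)(0.82) + (0.34)(0.21)
  = +0.0221 +0.4756 +0.0714 = 0.5691

0.569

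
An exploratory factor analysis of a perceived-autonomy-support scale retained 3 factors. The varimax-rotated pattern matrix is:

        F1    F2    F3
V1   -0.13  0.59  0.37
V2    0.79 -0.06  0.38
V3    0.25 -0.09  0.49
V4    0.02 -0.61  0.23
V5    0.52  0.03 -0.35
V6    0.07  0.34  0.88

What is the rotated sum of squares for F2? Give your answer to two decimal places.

0.85

SS loadings for F2 = 0.59² + (-0.06)² + (-0.09)² + (-0.61)² + 0.03² + 0.34² = 0.3481 + 0.0036 + 0.0081 + 0.3721 + 0.0009 + 0.1156 = 0.8484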